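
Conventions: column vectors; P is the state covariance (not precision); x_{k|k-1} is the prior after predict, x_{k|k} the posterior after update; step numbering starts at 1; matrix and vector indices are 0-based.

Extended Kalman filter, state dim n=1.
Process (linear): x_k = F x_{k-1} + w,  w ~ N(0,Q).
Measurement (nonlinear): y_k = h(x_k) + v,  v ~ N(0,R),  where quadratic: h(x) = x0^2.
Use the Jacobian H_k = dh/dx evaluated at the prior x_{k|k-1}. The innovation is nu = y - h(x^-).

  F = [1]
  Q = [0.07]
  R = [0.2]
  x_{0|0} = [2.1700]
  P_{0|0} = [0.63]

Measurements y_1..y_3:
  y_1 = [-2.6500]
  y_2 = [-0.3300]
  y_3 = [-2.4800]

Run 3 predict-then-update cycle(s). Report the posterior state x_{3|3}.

step 1: x^-=[2.1700]  P^-=[0.7000]  H_jac=[4.3400]  S=[13.3849]  K=[0.2270]  nu=[-7.3589]  x^+=[0.4997]  P^+=[0.0105]
step 2: x^-=[0.4997]  P^-=[0.0805]  H_jac=[0.9995]  S=[0.2804]  K=[0.2868]  nu=[-0.5797]  x^+=[0.3335]  P^+=[0.0574]
step 3: x^-=[0.3335]  P^-=[0.1274]  H_jac=[0.6669]  S=[0.2567]  K=[0.3310]  nu=[-2.5912]  x^+=[-0.5243]  P^+=[0.0993]

x_post = [-0.5243]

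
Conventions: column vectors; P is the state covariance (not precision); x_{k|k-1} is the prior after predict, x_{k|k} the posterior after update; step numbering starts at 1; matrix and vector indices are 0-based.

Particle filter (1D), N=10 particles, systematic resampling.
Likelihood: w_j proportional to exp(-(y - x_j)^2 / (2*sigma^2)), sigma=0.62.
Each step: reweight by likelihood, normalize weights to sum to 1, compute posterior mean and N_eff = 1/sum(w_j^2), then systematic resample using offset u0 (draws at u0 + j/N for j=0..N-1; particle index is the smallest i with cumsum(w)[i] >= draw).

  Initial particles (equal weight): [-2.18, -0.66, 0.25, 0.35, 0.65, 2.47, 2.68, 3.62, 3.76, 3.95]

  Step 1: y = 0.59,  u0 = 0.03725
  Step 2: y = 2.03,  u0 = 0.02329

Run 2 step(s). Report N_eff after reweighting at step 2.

N_eff = 5.9502

step 1: w=[0.0000, 0.0447, 0.2938, 0.3169, 0.3399, 0.0034, 0.0012, 0.0000, 0.0000, 0.0000]  mean=0.3874  Neff=3.2861  idx=[1, 2, 2, 2, 3, 3, 3, 4, 4, 4]
step 2: w=[0.0002, 0.0430, 0.0430, 0.0430, 0.0675, 0.0675, 0.0675, 0.2227, 0.2227, 0.2227]  mean=0.5373  Neff=5.9502  idx=[1, 3, 5, 6, 7, 7, 8, 8, 9, 9]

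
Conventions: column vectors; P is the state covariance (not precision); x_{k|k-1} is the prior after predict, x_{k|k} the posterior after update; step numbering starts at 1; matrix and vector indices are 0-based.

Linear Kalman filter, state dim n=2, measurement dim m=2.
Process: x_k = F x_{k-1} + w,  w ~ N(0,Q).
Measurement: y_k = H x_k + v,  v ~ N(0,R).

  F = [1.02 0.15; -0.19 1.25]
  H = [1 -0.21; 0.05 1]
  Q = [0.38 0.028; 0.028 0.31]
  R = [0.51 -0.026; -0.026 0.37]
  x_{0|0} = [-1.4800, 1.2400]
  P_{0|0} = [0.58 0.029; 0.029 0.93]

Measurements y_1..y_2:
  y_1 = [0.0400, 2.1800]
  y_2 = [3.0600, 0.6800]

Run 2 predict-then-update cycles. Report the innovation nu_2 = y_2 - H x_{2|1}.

innov = [3.4124, -1.9760]

step 1: x^-=[-1.3236, 1.8312]  P^-=[1.0132 0.1261; 0.1261 1.7703]  S=[1.5483 -0.2223; -0.2223 2.1554]  K=[0.6588 0.1500; -0.0409 0.8200]  nu=[1.7482, 0.4150]  x^+=[-0.1096, 2.1000]  P^+=[0.3366 0.0215; 0.0215 0.3034]
step 2: x^-=[0.2032, 2.6458]  P^-=[0.7436 0.0465; 0.0465 0.7860]  S=[1.2688 -0.1079; -0.1079 1.1625]  K=[0.5892 0.1266; -0.0361 0.6748]  nu=[3.4124, -1.9760]  x^+=[1.9635, 1.1894]  P^+=[0.3007 0.0165; 0.0165 0.2498]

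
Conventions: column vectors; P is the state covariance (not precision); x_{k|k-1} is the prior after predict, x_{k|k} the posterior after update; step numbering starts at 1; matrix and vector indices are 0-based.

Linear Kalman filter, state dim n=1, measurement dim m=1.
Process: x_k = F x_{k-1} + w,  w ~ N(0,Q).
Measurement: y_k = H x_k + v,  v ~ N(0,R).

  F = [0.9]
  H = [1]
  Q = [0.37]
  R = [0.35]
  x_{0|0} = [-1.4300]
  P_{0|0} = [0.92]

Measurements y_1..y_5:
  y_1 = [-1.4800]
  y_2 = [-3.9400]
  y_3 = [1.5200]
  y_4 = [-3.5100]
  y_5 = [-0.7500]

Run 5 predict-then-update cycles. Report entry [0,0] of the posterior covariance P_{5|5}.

step 1: x^-=[-1.2870]  P^-=[1.1152]  S=[1.4652]  K=[0.7611]  nu=[-0.1930]  x^+=[-1.4339]  P^+=[0.2664]
step 2: x^-=[-1.2905]  P^-=[0.5858]  S=[0.9358]  K=[0.6260]  nu=[-2.6495]  x^+=[-2.9490]  P^+=[0.2191]
step 3: x^-=[-2.6541]  P^-=[0.5475]  S=[0.8975]  K=[0.6100]  nu=[4.1741]  x^+=[-0.1079]  P^+=[0.2135]
step 4: x^-=[-0.0971]  P^-=[0.5429]  S=[0.8929]  K=[0.6080]  nu=[-3.4129]  x^+=[-2.1723]  P^+=[0.2128]
step 5: x^-=[-1.9550]  P^-=[0.5424]  S=[0.8924]  K=[0.6078]  nu=[1.2050]  x^+=[-1.2226]  P^+=[0.2127]

P_post[0,0] = 0.2127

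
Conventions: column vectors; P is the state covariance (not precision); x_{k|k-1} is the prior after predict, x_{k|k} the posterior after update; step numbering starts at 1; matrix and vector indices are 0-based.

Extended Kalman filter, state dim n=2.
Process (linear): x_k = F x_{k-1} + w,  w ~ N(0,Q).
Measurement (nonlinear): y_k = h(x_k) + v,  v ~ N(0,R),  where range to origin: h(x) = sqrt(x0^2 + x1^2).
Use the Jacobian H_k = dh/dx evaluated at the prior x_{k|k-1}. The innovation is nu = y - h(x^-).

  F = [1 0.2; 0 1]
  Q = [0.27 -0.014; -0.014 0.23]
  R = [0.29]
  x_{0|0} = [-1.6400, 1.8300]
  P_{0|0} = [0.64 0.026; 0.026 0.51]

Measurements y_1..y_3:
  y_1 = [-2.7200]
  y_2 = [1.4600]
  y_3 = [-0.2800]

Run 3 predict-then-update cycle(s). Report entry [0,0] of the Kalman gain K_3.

step 1: x^-=[-1.2740, 1.8300]  P^-=[0.9408 0.1140; 0.1140 0.7400]  H_jac=[-0.5714 0.8207]  S=[0.9886]  K=[-0.4491; 0.5484]  nu=[-4.9498]  x^+=[0.9488, -0.8846]  P^+=[0.7414 0.3575; 0.3575 0.4427]
step 2: x^-=[0.7719, -0.8846]  P^-=[1.1721 0.4320; 0.4320 0.6727]  H_jac=[0.6575 -0.7535]  S=[0.7505]  K=[0.5931; -0.2968]  nu=[0.2860]  x^+=[0.9415, -0.9694]  P^+=[0.9081 0.5641; 0.5641 0.6065]
step 3: x^-=[0.7476, -0.9694]  P^-=[1.4280 0.6714; 0.6714 0.8365]  H_jac=[0.6107 -0.7919]  S=[0.6977]  K=[0.4879; -0.3617]  nu=[-1.5043]  x^+=[0.0138, -0.4253]  P^+=[1.2619 0.7946; 0.7946 0.7452]

K[0,0] = 0.4879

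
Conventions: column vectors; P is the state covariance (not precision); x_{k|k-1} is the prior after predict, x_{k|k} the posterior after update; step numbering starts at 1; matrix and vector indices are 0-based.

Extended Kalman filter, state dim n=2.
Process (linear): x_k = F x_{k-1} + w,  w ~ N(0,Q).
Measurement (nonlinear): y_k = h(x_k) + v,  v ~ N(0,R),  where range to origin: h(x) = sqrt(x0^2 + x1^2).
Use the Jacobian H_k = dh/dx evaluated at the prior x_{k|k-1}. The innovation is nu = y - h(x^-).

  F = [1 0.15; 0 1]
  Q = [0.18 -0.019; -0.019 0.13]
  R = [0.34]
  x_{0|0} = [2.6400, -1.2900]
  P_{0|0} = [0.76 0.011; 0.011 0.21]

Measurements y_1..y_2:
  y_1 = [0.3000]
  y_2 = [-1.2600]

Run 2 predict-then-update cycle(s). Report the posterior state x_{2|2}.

step 1: x^-=[2.4465, -1.2900]  P^-=[0.9480 0.0235; 0.0235 0.3400]  H_jac=[0.8846 -0.4664]  S=[1.1364]  K=[0.7283; -0.1213]  nu=[-2.4658]  x^+=[0.6506, -0.9910]  P^+=[0.3453 0.1239; 0.1239 0.3233]
step 2: x^-=[0.5020, -0.9910]  P^-=[0.5697 0.1534; 0.1534 0.4533]  H_jac=[0.4519 -0.8921]  S=[0.6934]  K=[0.1740; -0.4832]  nu=[-2.3709]  x^+=[0.0896, 0.1547]  P^+=[0.5487 0.2116; 0.2116 0.2914]

x_post = [0.0896, 0.1547]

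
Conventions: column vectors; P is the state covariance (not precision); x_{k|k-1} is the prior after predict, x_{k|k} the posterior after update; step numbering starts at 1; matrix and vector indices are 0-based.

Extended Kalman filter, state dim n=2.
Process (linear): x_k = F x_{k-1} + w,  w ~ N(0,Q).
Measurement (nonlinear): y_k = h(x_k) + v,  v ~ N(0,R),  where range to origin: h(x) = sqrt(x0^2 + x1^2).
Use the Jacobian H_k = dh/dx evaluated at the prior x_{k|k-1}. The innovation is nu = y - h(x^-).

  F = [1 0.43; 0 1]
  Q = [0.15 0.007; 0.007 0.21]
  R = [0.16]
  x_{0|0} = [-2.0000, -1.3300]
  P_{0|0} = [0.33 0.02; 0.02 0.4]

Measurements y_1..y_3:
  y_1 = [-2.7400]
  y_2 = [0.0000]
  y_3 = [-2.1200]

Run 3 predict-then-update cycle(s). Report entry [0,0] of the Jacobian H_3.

H_jac[0,0] = 0.9979

step 1: x^-=[-2.5719, -1.3300]  P^-=[0.5712 0.1990; 0.1990 0.6100]  H_jac=[-0.8883 -0.4593]  S=[0.9017]  K=[-0.6640; -0.5068]  nu=[-5.6354]  x^+=[1.1700, 1.5258]  P^+=[0.1736 -0.1044; -0.1044 0.3784]
step 2: x^-=[1.8260, 1.5258]  P^-=[0.3038 0.0653; 0.0653 0.5884]  H_jac=[0.7674 0.6412]  S=[0.6451]  K=[0.4263; 0.6626]  nu=[-2.3796]  x^+=[0.8117, -0.0509]  P^+=[0.1866 -0.1169; -0.1169 0.3052]
step 3: x^-=[0.7898, -0.0509]  P^-=[0.2925 0.0214; 0.0214 0.5152]  H_jac=[0.9979 -0.0643]  S=[0.4506]  K=[0.6446; -0.0262]  nu=[-2.9114]  x^+=[-1.0869, 0.0255]  P^+=[0.1052 0.0290; 0.0290 0.5149]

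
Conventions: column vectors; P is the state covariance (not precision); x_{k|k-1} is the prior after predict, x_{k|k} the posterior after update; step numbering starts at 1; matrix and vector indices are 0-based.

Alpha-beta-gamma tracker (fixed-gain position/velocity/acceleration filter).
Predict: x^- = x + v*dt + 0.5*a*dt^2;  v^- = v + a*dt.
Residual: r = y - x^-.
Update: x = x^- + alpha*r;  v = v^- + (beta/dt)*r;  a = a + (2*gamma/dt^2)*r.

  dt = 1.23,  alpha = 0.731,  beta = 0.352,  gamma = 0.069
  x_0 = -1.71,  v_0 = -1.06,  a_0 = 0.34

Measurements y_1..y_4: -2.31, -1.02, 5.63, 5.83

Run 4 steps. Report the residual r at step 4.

step 1: x_pred=-2.7566  r=0.4466  x^+=-2.4301  v^+=-0.5140  a^+=0.3807
step 2: x_pred=-2.7743  r=1.7543  x^+=-1.4919  v^+=0.4564  a^+=0.5408
step 3: x_pred=-0.5215  r=6.1515  x^+=3.9752  v^+=2.8819  a^+=1.1019
step 4: x_pred=8.3535  r=-2.5235  x^+=6.5088  v^+=3.5151  a^+=0.8717

resid = -2.5235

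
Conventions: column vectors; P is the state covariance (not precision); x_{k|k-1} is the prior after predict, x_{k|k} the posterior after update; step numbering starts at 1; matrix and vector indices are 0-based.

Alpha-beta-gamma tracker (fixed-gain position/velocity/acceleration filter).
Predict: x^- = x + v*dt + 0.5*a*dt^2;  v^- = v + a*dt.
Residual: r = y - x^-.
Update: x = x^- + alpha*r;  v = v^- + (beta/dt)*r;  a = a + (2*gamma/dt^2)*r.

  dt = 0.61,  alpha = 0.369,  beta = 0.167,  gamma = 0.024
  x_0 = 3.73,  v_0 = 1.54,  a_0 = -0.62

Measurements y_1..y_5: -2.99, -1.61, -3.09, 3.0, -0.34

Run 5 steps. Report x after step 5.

x_post = -2.8046

step 1: x_pred=4.5540  r=-7.5440  x^+=1.7703  v^+=-0.9035  a^+=-1.5932
step 2: x_pred=0.9227  r=-2.5327  x^+=-0.0118  v^+=-2.5688  a^+=-1.9199
step 3: x_pred=-1.9360  r=-1.1540  x^+=-2.3618  v^+=-4.0558  a^+=-2.0687
step 4: x_pred=-5.2208  r=8.2208  x^+=-2.1873  v^+=-3.0672  a^+=-1.0083
step 5: x_pred=-4.2459  r=3.9059  x^+=-2.8046  v^+=-2.6129  a^+=-0.5044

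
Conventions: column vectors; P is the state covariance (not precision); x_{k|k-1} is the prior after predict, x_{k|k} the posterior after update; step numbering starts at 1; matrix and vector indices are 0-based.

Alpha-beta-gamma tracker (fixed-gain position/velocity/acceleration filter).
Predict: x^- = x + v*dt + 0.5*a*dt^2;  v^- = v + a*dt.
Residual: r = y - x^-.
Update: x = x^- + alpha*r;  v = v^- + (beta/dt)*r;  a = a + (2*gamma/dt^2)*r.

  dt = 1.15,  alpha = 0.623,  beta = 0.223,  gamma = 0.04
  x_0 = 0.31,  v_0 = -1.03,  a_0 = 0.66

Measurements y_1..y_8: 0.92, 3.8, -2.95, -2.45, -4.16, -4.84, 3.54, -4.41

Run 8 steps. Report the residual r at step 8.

resid = -6.2614

step 1: x_pred=-0.4381  r=1.3581  x^+=0.4080  v^+=-0.0077  a^+=0.7422
step 2: x_pred=0.8900  r=2.9100  x^+=2.7029  v^+=1.4101  a^+=0.9182
step 3: x_pred=4.9317  r=-7.8817  x^+=0.0214  v^+=0.9377  a^+=0.4414
step 4: x_pred=1.3916  r=-3.8416  x^+=-1.0017  v^+=0.7004  a^+=0.2090
step 5: x_pred=-0.0581  r=-4.1019  x^+=-2.6136  v^+=0.1453  a^+=-0.0391
step 6: x_pred=-2.4723  r=-2.3677  x^+=-3.9474  v^+=-0.3588  a^+=-0.1823
step 7: x_pred=-4.4805  r=8.0205  x^+=0.5163  v^+=0.9868  a^+=0.3028
step 8: x_pred=1.8514  r=-6.2614  x^+=-2.0495  v^+=0.1209  a^+=-0.0759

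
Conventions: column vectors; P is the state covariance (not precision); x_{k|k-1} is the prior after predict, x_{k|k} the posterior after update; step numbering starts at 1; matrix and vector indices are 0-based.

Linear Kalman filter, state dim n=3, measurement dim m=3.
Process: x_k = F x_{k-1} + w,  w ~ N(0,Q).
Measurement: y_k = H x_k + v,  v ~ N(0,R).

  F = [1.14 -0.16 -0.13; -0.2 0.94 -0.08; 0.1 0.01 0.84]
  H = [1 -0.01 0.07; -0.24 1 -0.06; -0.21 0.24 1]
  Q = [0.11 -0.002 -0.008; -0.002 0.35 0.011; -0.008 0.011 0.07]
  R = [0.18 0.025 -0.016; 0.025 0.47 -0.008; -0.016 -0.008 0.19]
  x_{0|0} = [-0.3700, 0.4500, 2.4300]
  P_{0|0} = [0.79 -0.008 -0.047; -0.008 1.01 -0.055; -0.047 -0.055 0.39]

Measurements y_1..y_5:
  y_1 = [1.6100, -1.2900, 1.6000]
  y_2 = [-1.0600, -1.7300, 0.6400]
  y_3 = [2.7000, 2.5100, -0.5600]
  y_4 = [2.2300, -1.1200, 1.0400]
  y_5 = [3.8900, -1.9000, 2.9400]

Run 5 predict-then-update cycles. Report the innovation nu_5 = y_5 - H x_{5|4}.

step 1: x^-=[-0.8097, 0.3026, 2.0087]  P^-=[1.1837 -0.3297 0.0010; -0.3297 1.2863 -0.0574; 0.0010 -0.0574 0.3443]  S=[1.3723 -0.6080 -0.3228; -0.6080 1.9909 0.3712; -0.3228 0.3712 0.6659]  K=[0.8311 -0.0426 -0.0640; 0.0848 0.6875 0.1393; 0.1103 -0.1206 0.6168]  nu=[2.2821, -1.6664, -0.6514]  x^+=[1.1996, -0.7402, 2.0597]  P^+=[0.1501 0.0371 -0.0025; 0.0371 0.3299 -0.0518; -0.0025 -0.0518 0.1283]
step 2: x^-=[1.2182, -1.1005, 1.8427]  P^-=[0.3007 -0.0377 -0.0010; -0.0377 0.6421 -0.0345; -0.0010 -0.0345 0.1608]  S=[0.4822 -0.0944 -0.0797; -0.0944 1.1522 0.1279; -0.0797 0.1279 0.3887]  K=[0.6081 -0.0399 -0.0503; 0.0372 0.5529 0.1537; 0.0784 -0.0800 0.4354]  nu=[-2.4182, -0.2266, -0.6828]  x^+=[-0.2089, -1.4207, 1.3740]  P^+=[0.1096 0.0231 -0.0015; 0.0231 0.2631 -0.0341; -0.0015 -0.0341 0.0900]
step 3: x^-=[-0.1895, -1.4036, 1.1190]  P^-=[0.2513 -0.0363 -0.0026; -0.0363 0.5838 -0.0193; -0.0026 -0.0193 0.1338]  S=[0.4324 -0.0793 -0.0723; -0.0793 1.0884 0.1281; -0.0723 0.1281 0.3641]  K=[0.5657 -0.0417 -0.0491; 0.0248 0.5270 0.1724; 0.0698 -0.0657 0.3934]  nu=[2.7971, 3.9352, -1.3820]  x^+=[1.2969, 0.5013, 0.5119]  P^+=[0.1019 0.0193 -0.0013; 0.0193 0.2499 -0.0278; -0.0013 -0.0278 0.0805]
step 4: x^-=[1.3317, 0.1709, 0.5647]  P^-=[0.2423 -0.0375 -0.0031; -0.0375 0.5723 -0.0140; -0.0031 -0.0140 0.1272]  S=[0.4233 -0.0778 -0.0716; -0.0778 1.0763 0.1309; -0.0716 0.1309 0.3593]  K=[0.5567 -0.0425 -0.0489; 0.0216 0.5205 0.1799; 0.0674 -0.0610 0.3823]  nu=[0.8605, -0.9374, 0.7139]  x^+=[1.8156, -0.1700, 0.9529]  P^+=[0.1002 0.0183 -0.0012; 0.0183 0.2466 -0.0257; -0.0012 -0.0257 0.0780]
step 5: x^-=[1.9732, -0.5991, 0.9803]  P^-=[0.2405 -0.0381 -0.0032; -0.0381 0.5693 -0.0123; -0.0032 -0.0123 0.1254]  S=[0.4215 -0.0777 -0.0716; -0.0777 1.0733 0.1321; -0.0716 0.1321 0.3581]  K=[0.5547 -0.0429 -0.0489; 0.0208 0.5187 0.1825; 0.0669 -0.0595 0.3792]  nu=[1.8422, -0.7685, 2.5179]  x^+=[2.9049, -0.5001, 2.1041]  P^+=[0.0998 0.0180 -0.0012; 0.0180 0.2457 -0.0250; -0.0012 -0.0250 0.0772]

innov = [1.8422, -0.7685, 2.5179]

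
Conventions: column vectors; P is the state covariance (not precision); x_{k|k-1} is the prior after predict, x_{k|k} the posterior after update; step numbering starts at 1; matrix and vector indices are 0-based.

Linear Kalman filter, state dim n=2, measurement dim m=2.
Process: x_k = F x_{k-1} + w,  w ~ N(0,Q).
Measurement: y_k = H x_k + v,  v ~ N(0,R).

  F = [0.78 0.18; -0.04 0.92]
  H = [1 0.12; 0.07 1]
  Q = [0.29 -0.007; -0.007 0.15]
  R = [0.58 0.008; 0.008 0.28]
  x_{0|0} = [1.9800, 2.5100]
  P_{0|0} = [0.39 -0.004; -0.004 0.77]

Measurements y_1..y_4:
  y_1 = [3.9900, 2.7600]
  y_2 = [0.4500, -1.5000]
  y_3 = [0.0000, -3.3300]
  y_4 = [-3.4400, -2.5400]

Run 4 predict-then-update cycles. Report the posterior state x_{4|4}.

step 1: x^-=[1.9962, 2.2300]  P^-=[0.5511 0.1055; 0.1055 0.8026]  S=[1.1680 0.2493; 0.2493 1.1001]  K=[0.4778 0.0227; 0.0164 0.7326]  nu=[1.7262, 0.3903]  x^+=[2.8299, 2.5443]  P^+=[0.2784 -0.0093; -0.0093 0.2059]
step 2: x^-=[2.6653, 2.2275]  P^-=[0.4635 0.0118; 0.0118 0.3254]  S=[1.0510 0.0914; 0.0914 0.6093]  K=[0.4418 0.0063; 0.0018 0.5351]  nu=[-2.4826, -3.9141]  x^+=[1.5437, 0.1284]  P^+=[0.2578 -0.0127; -0.0127 0.1507]
step 3: x^-=[1.2272, 0.0564]  P^-=[0.4482 0.0009; 0.0009 0.2789]  S=[1.0324 0.0737; 0.0737 0.5613]  K=[0.4342 0.0004; -0.0023 0.4974]  nu=[-1.2340, -3.4723]  x^+=[0.6900, -1.6679]  P^+=[0.2535 -0.0142; -0.0142 0.1402]
step 4: x^-=[0.2380, -1.5621]  P^-=[0.4448 -0.0017; -0.0017 0.2701]  S=[1.0283 0.0698; 0.0698 0.5521]  K=[0.4325 -0.0014; -0.0034 0.4895]  nu=[-3.4905, -0.9946]  x^+=[-1.2701, -2.0371]  P^+=[0.2526 -0.0146; -0.0146 0.1381]

x_post = [-1.2701, -2.0371]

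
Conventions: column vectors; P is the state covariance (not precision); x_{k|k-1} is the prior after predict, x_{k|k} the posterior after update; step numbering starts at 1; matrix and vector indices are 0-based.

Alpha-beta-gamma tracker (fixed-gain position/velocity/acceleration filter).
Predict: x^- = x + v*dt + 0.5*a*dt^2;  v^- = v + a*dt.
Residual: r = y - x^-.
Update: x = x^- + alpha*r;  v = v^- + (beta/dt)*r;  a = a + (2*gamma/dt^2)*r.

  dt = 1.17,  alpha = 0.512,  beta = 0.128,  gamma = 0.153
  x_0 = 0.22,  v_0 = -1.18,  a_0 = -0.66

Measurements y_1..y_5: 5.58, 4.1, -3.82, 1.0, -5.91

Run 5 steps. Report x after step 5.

step 1: x_pred=-1.6123  r=7.1923  x^+=2.0701  v^+=-1.1653  a^+=0.9478
step 2: x_pred=1.3554  r=2.7446  x^+=2.7606  v^+=0.2438  a^+=1.5613
step 3: x_pred=4.1145  r=-7.9345  x^+=0.0520  v^+=1.2024  a^+=-0.2124
step 4: x_pred=1.3135  r=-0.3135  x^+=1.1530  v^+=0.9197  a^+=-0.2825
step 5: x_pred=2.0357  r=-7.9457  x^+=-2.0325  v^+=-0.2801  a^+=-2.0586

x_post = -2.0325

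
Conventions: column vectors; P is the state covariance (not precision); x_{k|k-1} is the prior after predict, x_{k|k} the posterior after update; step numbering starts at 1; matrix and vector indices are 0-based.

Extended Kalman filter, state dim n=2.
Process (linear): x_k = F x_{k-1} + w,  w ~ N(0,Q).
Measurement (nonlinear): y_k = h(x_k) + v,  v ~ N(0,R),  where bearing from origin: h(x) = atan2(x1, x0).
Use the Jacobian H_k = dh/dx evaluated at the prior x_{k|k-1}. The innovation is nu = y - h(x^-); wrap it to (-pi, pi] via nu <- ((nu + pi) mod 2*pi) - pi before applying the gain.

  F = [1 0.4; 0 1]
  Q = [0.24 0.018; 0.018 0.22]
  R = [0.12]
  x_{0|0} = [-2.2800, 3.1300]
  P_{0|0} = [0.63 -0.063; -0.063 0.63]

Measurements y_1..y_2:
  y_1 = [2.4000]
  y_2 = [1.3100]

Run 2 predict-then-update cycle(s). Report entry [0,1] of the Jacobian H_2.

H_jac[0,1] = -0.0718

step 1: x^-=[-1.0280, 3.1300]  P^-=[0.9204 0.2070; 0.2070 0.8500]  H_jac=[-0.2884 -0.0947]  S=[0.2155]  K=[-1.3228; -0.6507]  nu=[0.5119]  x^+=[-1.7051, 2.7969]  P^+=[0.5434 0.0215; 0.0215 0.7588]
step 2: x^-=[-0.5863, 2.7969]  P^-=[0.9220 0.3431; 0.3431 0.9788]  H_jac=[-0.3425 -0.0718]  S=[0.2501]  K=[-1.3613; -0.7509]  nu=[-0.4674]  x^+=[0.0500, 3.1479]  P^+=[0.4586 0.0875; 0.0875 0.8378]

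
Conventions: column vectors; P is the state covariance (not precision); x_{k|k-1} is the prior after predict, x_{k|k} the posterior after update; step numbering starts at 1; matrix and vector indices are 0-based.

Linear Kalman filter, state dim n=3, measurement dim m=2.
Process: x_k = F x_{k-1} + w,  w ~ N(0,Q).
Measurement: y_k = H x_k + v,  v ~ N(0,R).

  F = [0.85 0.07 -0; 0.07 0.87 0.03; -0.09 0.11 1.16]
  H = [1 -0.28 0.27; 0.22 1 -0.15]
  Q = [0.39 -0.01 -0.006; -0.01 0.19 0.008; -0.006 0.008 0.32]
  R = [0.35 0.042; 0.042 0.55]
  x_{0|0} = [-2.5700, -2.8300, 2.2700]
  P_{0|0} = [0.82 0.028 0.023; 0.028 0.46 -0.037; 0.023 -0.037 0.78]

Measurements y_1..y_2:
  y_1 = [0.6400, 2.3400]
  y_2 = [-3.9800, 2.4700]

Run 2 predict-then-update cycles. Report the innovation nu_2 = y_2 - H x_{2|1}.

innov = [-4.3237, 2.7819]

step 1: x^-=[-2.3826, -2.5739, 2.5532]  P^-=[0.9880 0.0882 -0.0431; 0.0882 0.5445 0.0364; -0.0431 0.0364 1.3670]  S=[1.4022 0.1495; 0.1495 1.2038]  K=[0.6598 0.1772; -0.0895 0.4750; 0.2442 -0.1783]  nu=[1.6125, 5.8211]  x^+=[-0.2871, 0.0468, 1.9089]  P^+=[0.3048 0.0251 -0.2199; 0.0251 0.2743 0.1493; -0.2199 0.1493 1.2581]
step 2: x^-=[-0.2407, 0.0779, 2.2454]  P^-=[0.6145 0.0383 -0.2297; 0.0383 0.4102 0.2082; -0.2297 0.2082 2.1021]  S=[0.9730 0.0989; 0.0989 1.0068]  K=[0.5413 0.1534; -0.0607 0.3907; 0.3063 -0.1867]  nu=[-4.3237, 2.7819]  x^+=[-2.1543, 1.4271, 0.4017]  P^+=[0.2894 -0.0101 -0.3569; -0.0101 0.2576 0.2868; -0.3569 0.2868 1.9871]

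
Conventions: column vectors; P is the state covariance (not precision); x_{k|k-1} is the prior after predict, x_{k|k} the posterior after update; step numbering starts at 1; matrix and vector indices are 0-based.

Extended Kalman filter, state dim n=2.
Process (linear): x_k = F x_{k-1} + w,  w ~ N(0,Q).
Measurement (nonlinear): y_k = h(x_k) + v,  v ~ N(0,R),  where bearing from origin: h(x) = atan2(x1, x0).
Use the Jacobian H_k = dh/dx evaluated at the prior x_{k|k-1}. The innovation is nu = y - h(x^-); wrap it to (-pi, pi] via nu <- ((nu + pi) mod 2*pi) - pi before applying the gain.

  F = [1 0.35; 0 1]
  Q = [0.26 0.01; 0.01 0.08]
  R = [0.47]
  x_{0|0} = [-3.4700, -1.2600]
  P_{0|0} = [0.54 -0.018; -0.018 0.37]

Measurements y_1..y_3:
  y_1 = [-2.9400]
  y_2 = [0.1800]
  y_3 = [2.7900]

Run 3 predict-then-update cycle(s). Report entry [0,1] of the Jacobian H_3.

H_jac[0,1] = -0.1796

step 1: x^-=[-3.9110, -1.2600]  P^-=[0.8327 0.1215; 0.1215 0.4500]  H_jac=[0.0746 -0.2316]  S=[0.4946]  K=[0.0687; -0.1924]  nu=[-0.1101]  x^+=[-3.9186, -1.2388]  P^+=[0.8304 0.1280; 0.1280 0.4317]
step 2: x^-=[-4.3522, -1.2388]  P^-=[1.2329 0.2891; 0.2891 0.5117]  H_jac=[0.0605 -0.2125]  S=[0.4902]  K=[0.0268; -0.1862]  nu=[3.0443]  x^+=[-4.2706, -1.8056]  P^+=[1.2325 0.2916; 0.2916 0.4947]
step 3: x^-=[-4.9025, -1.8056]  P^-=[1.7573 0.4747; 0.4747 0.5747]  H_jac=[0.0662 -0.1796]  S=[0.4849]  K=[0.0639; -0.1481]  nu=[-0.7045]  x^+=[-4.9475, -1.7013]  P^+=[1.7553 0.4793; 0.4793 0.5641]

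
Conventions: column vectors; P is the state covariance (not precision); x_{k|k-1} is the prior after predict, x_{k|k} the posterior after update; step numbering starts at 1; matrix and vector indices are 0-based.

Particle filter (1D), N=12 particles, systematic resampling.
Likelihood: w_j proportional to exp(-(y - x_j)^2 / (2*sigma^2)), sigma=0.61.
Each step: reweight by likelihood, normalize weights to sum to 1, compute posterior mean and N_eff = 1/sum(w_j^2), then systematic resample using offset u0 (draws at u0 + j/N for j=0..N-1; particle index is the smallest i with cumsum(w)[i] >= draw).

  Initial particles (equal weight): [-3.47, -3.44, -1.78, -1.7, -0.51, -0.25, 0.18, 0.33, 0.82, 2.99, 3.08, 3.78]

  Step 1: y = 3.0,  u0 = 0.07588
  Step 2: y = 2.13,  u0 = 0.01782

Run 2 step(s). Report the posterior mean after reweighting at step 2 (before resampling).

step 1: w=[0.0000, 0.0000, 0.0000, 0.0000, 0.0000, 0.0000, 0.0000, 0.0000, 0.0007, 0.4107, 0.4072, 0.1814]  mean=3.1683  Neff=2.7219  idx=[9, 9, 9, 9, 9, 10, 10, 10, 10, 11, 11, 11]
step 2: w=[0.1187, 0.1187, 0.1187, 0.1187, 0.1187, 0.0954, 0.0954, 0.0954, 0.0954, 0.0083, 0.0083, 0.0083]  mean=3.0439  Neff=9.3385  idx=[0, 0, 1, 2, 2, 3, 4, 5, 5, 6, 7, 8]

post_mean = 3.0439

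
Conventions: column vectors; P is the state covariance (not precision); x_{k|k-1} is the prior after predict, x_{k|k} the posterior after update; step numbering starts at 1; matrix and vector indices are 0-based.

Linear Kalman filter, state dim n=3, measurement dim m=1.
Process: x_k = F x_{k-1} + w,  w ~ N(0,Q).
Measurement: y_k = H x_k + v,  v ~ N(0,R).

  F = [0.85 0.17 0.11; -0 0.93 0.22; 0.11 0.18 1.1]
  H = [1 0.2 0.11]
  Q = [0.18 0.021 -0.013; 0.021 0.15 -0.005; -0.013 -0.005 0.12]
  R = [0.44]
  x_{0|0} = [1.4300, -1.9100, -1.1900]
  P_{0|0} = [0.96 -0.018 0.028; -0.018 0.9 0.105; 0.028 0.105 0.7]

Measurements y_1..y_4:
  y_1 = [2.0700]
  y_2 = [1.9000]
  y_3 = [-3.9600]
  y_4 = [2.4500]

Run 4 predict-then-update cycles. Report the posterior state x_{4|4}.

step 1: x^-=[0.7599, -2.0381, -1.4955]  P^-=[0.9120 0.1859 0.2341; 0.1859 1.0053 0.4255; 0.2341 0.4255 1.0554]  S=[1.5496]  K=[0.6292; 0.2799; 0.2809]  nu=[1.8822]  x^+=[1.9441, -1.5112, -0.9667]  P^+=[0.2986 -0.0870 -0.0398; -0.0870 0.8838 0.3036; -0.0398 0.3036 0.9331]
step 2: x^-=[1.2893, -1.6181, -1.1216]  P^-=[0.4114 0.1495 0.1651; 0.1495 1.0838 0.6815; 0.1651 0.6815 1.3885]  S=[1.0376]  K=[0.4428; 0.4253; 0.4376]  nu=[1.0577]  x^+=[1.7576, -1.1683, -0.6587]  P^+=[0.2079 -0.0459 -0.0360; -0.0459 0.8962 0.4884; -0.0360 0.4884 1.1898]
step 3: x^-=[1.2229, -1.2315, -0.7415]  P^-=[0.3688 0.2167 0.2369; 0.2167 1.1826 0.9464; 0.2369 0.9464 1.7740]  S=[1.0580]  K=[0.4142; 0.5268; 0.5872]  nu=[-4.8550]  x^+=[-0.7880, -3.7890, -3.5924]  P^+=[0.1873 -0.0141 -0.0205; -0.0141 0.8890 0.6191; -0.0205 0.6191 1.4092]
step 4: x^-=[-1.7091, -4.3141, -4.7203]  P^-=[0.3733 0.2672 0.3085; 0.2672 1.2404 1.1407; 0.3085 1.1407 2.0959]  S=[1.1132]  K=[0.4138; 0.5756; 0.6891]  nu=[5.5411]  x^+=[0.5840, -1.1248, -0.9018]  P^+=[0.1827 0.0020 -0.0090; 0.0020 0.8716 0.6992; -0.0090 0.6992 1.5672]

x_post = [0.5840, -1.1248, -0.9018]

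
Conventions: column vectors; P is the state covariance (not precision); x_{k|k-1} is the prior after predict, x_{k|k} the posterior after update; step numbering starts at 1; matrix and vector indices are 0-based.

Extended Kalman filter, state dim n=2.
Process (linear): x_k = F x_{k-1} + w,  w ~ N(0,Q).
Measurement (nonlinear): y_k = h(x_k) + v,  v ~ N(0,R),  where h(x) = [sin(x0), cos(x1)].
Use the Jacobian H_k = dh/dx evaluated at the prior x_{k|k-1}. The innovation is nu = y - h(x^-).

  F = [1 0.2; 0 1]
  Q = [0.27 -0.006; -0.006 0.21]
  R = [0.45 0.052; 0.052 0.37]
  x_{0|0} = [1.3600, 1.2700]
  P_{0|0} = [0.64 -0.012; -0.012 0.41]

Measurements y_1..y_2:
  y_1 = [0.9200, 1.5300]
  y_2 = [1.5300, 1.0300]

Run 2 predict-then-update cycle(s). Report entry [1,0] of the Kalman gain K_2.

step 1: x^-=[1.6140, 1.2700]  P^-=[0.9216 0.0640; 0.0640 0.6200]  H_jac=[-0.0432 0.0000; 0.0000 -0.9551]  S=[0.4517 0.0546; 0.0546 0.9356]  K=[-0.0808 -0.0606; 0.0709 -0.6371]  nu=[-0.0791, 1.2337]  x^+=[1.5456, 0.4784]  P^+=[0.9147 0.0279; 0.0279 0.2429]
step 2: x^-=[1.6413, 0.4784]  P^-=[1.2055 0.0705; 0.0705 0.4529]  H_jac=[-0.0704 0.0000; 0.0000 -0.4604]  S=[0.4560 0.0543; 0.0543 0.4660]  K=[-0.1804 -0.0486; 0.0430 -0.4525]  nu=[0.5325, 0.1423]  x^+=[1.5383, 0.4369]  P^+=[1.1887 0.0594; 0.0594 0.3588]

K[1,0] = 0.0430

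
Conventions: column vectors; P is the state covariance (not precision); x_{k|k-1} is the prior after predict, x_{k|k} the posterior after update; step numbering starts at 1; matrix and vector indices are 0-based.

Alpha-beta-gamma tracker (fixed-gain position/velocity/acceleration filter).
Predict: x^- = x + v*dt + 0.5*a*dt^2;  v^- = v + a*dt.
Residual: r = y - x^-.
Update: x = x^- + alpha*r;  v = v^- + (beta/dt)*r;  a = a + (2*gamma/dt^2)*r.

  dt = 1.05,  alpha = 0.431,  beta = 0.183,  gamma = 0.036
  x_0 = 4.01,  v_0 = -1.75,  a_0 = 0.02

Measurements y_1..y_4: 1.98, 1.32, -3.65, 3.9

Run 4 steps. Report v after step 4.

v_post = -0.6645

step 1: x_pred=2.1835  r=-0.2035  x^+=2.0958  v^+=-1.7645  a^+=0.0067
step 2: x_pred=0.2468  r=1.0732  x^+=0.7094  v^+=-1.5704  a^+=0.0768
step 3: x_pred=-0.8972  r=-2.7528  x^+=-2.0837  v^+=-1.9695  a^+=-0.1030
step 4: x_pred=-4.2084  r=8.1084  x^+=-0.7137  v^+=-0.6645  a^+=0.4266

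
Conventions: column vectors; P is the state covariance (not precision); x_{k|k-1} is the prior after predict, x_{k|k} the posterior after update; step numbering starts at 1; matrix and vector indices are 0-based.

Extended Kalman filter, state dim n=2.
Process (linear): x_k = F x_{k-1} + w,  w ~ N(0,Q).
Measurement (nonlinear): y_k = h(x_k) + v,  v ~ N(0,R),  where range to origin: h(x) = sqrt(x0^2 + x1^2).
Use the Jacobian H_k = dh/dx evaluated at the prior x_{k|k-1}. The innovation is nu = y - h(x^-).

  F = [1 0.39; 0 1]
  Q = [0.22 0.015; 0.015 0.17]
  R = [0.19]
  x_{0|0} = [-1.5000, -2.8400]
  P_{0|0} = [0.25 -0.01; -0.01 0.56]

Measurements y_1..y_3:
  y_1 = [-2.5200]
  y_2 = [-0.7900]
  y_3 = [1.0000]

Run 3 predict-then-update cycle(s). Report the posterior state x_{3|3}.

x_post = [-0.4125, -0.5654]

step 1: x^-=[-2.6076, -2.8400]  P^-=[0.5474 0.2234; 0.2234 0.7300]  H_jac=[-0.6763 -0.7366]  S=[1.0591]  K=[-0.5049; -0.6504]  nu=[-6.3755]  x^+=[0.6117, 1.3067]  P^+=[0.2774 -0.1244; -0.1244 0.2820]
step 2: x^-=[1.1213, 1.3067]  P^-=[0.4432 0.0006; 0.0006 0.4520]  H_jac=[0.6512 0.7589]  S=[0.6388]  K=[0.4525; 0.5375]  nu=[-2.5118]  x^+=[-0.0153, -0.0435]  P^+=[0.3124 -0.1548; -0.1548 0.2674]
step 3: x^-=[-0.0322, -0.0435]  P^-=[0.4523 -0.0355; -0.0355 0.4374]  H_jac=[-0.5952 -0.8036]  S=[0.5987]  K=[-0.4020; -0.5518]  nu=[0.9459]  x^+=[-0.4125, -0.5654]  P^+=[0.3556 -0.1683; -0.1683 0.2551]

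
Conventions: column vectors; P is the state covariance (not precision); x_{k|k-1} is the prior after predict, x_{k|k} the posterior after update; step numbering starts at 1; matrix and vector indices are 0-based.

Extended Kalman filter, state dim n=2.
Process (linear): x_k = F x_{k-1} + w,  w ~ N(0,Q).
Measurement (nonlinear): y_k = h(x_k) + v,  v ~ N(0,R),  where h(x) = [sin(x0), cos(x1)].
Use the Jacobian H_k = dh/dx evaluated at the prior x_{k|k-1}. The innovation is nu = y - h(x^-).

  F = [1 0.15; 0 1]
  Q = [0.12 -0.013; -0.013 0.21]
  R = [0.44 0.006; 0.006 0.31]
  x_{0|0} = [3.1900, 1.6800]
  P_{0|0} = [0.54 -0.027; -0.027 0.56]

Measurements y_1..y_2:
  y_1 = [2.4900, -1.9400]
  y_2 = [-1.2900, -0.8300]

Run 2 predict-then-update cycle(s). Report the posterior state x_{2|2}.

x_post = [3.0961, 2.9848]

step 1: x^-=[3.4420, 1.6800]  P^-=[0.6645 0.0440; 0.0440 0.7700]  H_jac=[-0.9552 0.0000; 0.0000 -0.9940]  S=[1.0463 0.0478; 0.0478 1.0709]  K=[-0.6060 -0.0138; -0.0075 -0.7144]  nu=[2.7859, -1.8310]  x^+=[1.7790, 2.9671]  P^+=[0.2792 0.0080; 0.0080 0.2228]
step 2: x^-=[2.2240, 2.9671]  P^-=[0.4066 0.0284; 0.0284 0.4328]  H_jac=[-0.6078 0.0000; 0.0000 -0.1736]  S=[0.5902 0.0090; 0.0090 0.3230]  K=[-0.4187 -0.0036; -0.0257 -0.2319]  nu=[-2.0841, 0.1548]  x^+=[3.0961, 2.9848]  P^+=[0.3031 0.0209; 0.0209 0.4150]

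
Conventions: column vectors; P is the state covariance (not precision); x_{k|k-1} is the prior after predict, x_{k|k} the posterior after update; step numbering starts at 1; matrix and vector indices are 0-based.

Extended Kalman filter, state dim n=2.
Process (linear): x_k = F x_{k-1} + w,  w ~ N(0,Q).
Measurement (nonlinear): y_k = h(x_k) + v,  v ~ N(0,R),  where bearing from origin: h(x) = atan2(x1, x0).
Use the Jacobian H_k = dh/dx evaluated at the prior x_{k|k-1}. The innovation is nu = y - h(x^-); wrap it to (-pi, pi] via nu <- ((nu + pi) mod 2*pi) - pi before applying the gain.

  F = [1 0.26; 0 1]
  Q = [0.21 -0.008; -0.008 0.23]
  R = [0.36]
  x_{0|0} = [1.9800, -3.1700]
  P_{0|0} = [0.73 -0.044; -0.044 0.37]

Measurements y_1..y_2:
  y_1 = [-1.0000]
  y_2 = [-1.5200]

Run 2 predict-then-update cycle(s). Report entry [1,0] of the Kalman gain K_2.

step 1: x^-=[1.1558, -3.1700]  P^-=[0.9421 0.0442; 0.0442 0.6000]  H_jac=[0.2784 0.1015]  S=[0.4417]  K=[0.6040; 0.1658]  nu=[0.2212]  x^+=[1.2894, -3.1333]  P^+=[0.7810 -0.0000; -0.0000 0.5879]
step 2: x^-=[0.4747, -3.1333]  P^-=[1.0307 0.1448; 0.1448 0.8179]  H_jac=[0.3120 0.0473]  S=[0.4664]  K=[0.7041; 0.1798]  nu=[-0.0996]  x^+=[0.4046, -3.1512]  P^+=[0.7995 0.0858; 0.0858 0.8028]

K[1,0] = 0.1798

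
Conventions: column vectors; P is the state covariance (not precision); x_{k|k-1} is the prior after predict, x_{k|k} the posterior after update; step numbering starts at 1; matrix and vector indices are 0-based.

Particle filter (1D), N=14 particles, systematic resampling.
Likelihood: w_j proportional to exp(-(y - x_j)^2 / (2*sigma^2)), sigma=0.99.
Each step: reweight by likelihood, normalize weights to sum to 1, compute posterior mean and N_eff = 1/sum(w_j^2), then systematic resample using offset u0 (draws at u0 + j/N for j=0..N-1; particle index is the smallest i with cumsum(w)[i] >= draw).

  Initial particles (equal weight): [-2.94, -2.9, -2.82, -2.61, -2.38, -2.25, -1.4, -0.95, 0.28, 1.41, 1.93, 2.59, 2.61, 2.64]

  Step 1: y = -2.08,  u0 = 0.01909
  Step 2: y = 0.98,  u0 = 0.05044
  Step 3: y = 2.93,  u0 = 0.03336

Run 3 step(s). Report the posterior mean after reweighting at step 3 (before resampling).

post_mean = -0.9894

step 1: w=[0.1083, 0.1121, 0.1195, 0.1369, 0.1509, 0.1557, 0.1248, 0.0823, 0.0092, 0.0003, 0.0000, 0.0000, 0.0000, 0.0000]  mean=-2.2968  Neff=7.8905  idx=[0, 0, 1, 2, 2, 3, 3, 4, 4, 5, 5, 6, 6, 7]
step 2: w=[0.0014, 0.0014, 0.0016, 0.0022, 0.0022, 0.0049, 0.0049, 0.0112, 0.0112, 0.0173, 0.0173, 0.1971, 0.1971, 0.5301]  mean=-1.2379  Neff=2.7810  idx=[9, 11, 11, 11, 12, 12, 13, 13, 13, 13, 13, 13, 13, 13]
step 3: w=[0.0003, 0.0173, 0.0173, 0.0173, 0.0173, 0.0173, 0.1141, 0.1141, 0.1141, 0.1141, 0.1141, 0.1141, 0.1141, 0.1141]  mean=-0.9894  Neff=9.4598  idx=[2, 6, 6, 7, 8, 8, 9, 9, 10, 11, 11, 12, 13, 13]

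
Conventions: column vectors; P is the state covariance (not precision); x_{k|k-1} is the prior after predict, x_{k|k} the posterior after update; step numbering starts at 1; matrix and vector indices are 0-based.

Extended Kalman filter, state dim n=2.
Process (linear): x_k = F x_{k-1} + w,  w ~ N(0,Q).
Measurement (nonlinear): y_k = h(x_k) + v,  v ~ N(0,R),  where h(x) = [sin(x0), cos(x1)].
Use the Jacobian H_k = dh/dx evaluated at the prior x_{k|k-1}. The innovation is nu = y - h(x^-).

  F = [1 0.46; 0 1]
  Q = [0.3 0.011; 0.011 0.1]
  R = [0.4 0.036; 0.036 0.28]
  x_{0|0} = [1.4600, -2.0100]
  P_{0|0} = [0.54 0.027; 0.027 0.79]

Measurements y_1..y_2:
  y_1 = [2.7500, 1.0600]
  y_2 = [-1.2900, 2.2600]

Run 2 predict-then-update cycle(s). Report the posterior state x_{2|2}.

x_post = [3.6877, 0.3585]

step 1: x^-=[0.5354, -2.0100]  P^-=[1.0320 0.4014; 0.4014 0.8900]  H_jac=[0.8601 0.0000; 0.0000 0.9051]  S=[1.1634 0.3485; 0.3485 1.0091]  K=[0.7307 0.1077; 0.0643 0.7761]  nu=[2.2398, 1.4852]  x^+=[2.3320, -0.7134]  P^+=[0.3443 0.0624; 0.0624 0.2426]
step 2: x^-=[2.0038, -0.7134]  P^-=[0.7531 0.1850; 0.1850 0.3426]  H_jac=[-0.4196 0.0000; 0.0000 0.6544]  S=[0.5326 -0.0148; -0.0148 0.4267]  K=[-0.5860 0.2634; -0.1313 0.5209]  nu=[-2.1977, 1.5038]  x^+=[3.6877, 0.3585]  P^+=[0.5360 0.0805; 0.0805 0.2157]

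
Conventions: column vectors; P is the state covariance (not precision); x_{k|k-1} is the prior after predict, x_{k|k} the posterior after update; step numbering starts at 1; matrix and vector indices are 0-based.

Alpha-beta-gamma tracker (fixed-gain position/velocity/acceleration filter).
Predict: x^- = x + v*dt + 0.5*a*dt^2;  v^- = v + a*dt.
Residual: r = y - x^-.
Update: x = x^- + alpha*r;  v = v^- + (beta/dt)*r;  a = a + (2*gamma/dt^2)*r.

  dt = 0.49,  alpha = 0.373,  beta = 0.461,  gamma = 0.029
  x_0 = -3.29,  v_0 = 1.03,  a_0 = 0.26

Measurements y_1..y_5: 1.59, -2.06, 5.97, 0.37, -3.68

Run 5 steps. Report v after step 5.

v_post = -6.6638

step 1: x_pred=-2.7541  r=4.3441  x^+=-1.1337  v^+=5.2444  a^+=1.3094
step 2: x_pred=1.5932  r=-3.6532  x^+=0.2306  v^+=2.4490  a^+=0.4269
step 3: x_pred=1.4818  r=4.4882  x^+=3.1559  v^+=6.8807  a^+=1.5111
step 4: x_pred=6.7089  r=-6.3389  x^+=4.3445  v^+=1.6575  a^+=-0.0202
step 5: x_pred=5.1542  r=-8.8342  x^+=1.8590  v^+=-6.6638  a^+=-2.1542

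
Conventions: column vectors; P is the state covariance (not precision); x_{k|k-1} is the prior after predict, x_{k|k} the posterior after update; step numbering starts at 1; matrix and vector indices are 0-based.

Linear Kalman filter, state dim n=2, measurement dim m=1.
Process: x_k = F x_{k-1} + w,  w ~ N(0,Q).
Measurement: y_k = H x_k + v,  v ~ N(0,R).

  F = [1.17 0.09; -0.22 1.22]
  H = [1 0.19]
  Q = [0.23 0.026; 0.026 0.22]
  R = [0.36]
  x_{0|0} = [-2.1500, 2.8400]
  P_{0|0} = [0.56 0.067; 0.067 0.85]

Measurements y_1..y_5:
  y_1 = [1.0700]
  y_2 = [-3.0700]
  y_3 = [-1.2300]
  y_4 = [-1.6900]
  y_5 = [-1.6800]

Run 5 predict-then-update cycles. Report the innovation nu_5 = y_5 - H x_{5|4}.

innov = [-0.9065]

step 1: x^-=[-2.2599, 3.9378]  P^-=[1.0176 0.0695; 0.0695 1.4763]  S=[1.4573]  K=[0.7073; 0.2402]  nu=[2.5817]  x^+=[-0.4338, 4.5578]  P^+=[0.2885 -0.1781; -0.1781 1.3922]
step 2: x^-=[-0.0973, 5.6560]  P^-=[0.5987 -0.1460; -0.1460 2.4017]  S=[0.9899]  K=[0.5768; 0.3135]  nu=[-4.0473]  x^+=[-2.4316, 4.3873]  P^+=[0.2694 -0.3250; -0.3250 2.3045]
step 3: x^-=[-2.4502, 5.8874]  P^-=[0.5490 -0.2478; -0.2478 3.8375]  S=[0.9534]  K=[0.5265; 0.5049]  nu=[0.1016]  x^+=[-2.3967, 5.9387]  P^+=[0.2847 -0.5012; -0.5012 3.5944]
step 4: x^-=[-2.2697, 7.7725]  P^-=[0.5434 -0.3581; -0.3581 5.8528]  S=[0.9786]  K=[0.4857; 0.7704]  nu=[-0.8971]  x^+=[-2.7054, 7.0813]  P^+=[0.3125 -0.7243; -0.7243 5.2719]
step 5: x^-=[-2.5280, 9.2344]  P^-=[0.5479 -0.4951; -0.4951 8.4706]  S=[1.0256]  K=[0.4425; 1.0865]  nu=[-0.9065]  x^+=[-2.9292, 8.2494]  P^+=[0.3471 -0.9882; -0.9882 7.2599]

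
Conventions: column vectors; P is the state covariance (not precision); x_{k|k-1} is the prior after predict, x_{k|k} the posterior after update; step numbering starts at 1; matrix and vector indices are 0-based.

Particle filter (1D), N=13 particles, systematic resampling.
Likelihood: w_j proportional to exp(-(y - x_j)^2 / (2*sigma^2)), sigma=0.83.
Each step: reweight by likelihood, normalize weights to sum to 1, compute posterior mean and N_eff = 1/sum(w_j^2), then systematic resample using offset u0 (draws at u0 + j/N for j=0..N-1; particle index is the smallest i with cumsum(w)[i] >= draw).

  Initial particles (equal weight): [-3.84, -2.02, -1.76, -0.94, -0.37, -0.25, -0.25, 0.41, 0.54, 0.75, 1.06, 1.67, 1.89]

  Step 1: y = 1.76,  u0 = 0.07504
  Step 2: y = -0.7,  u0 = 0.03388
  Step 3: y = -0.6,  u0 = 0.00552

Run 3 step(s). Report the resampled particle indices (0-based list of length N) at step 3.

step 1: w=[0.0000, 0.0000, 0.0000, 0.0013, 0.0095, 0.0136, 0.0136, 0.0681, 0.0867, 0.1218, 0.1790, 0.2540, 0.2524]  mean=1.2454  Neff=5.3280  idx=[7, 8, 9, 9, 10, 10, 11, 11, 11, 12, 12, 12, 12]
step 2: w=[0.2793, 0.2237, 0.1485, 0.1485, 0.0721, 0.0721, 0.0116, 0.0116, 0.0116, 0.0052, 0.0052, 0.0052, 0.0052]  mean=0.7087  Neff=5.4621  idx=[0, 0, 0, 0, 1, 1, 1, 2, 2, 3, 4, 5, 7]
step 3: w=[0.1144, 0.1144, 0.1144, 0.1144, 0.0934, 0.0934, 0.0934, 0.0639, 0.0639, 0.0639, 0.0325, 0.0325, 0.0057]  mean=0.5610  Neff=10.7658  idx=[0, 0, 1, 2, 2, 3, 4, 4, 5, 6, 7, 8, 9]

resampled_idx = [0, 0, 1, 2, 2, 3, 4, 4, 5, 6, 7, 8, 9]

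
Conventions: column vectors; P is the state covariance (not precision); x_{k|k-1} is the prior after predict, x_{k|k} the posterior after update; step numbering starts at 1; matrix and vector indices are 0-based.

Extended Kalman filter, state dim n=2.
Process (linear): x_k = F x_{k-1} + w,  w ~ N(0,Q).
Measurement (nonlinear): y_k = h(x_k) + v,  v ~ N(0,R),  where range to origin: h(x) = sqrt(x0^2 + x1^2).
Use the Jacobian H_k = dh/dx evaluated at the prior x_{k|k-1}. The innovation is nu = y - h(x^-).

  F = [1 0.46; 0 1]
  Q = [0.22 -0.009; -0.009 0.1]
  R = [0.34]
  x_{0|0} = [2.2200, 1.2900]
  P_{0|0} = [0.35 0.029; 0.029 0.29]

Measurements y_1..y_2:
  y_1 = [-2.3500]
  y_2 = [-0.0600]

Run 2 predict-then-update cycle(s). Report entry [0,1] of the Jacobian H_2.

step 1: x^-=[2.8134, 1.2900]  P^-=[0.6580 0.1534; 0.1534 0.3900]  H_jac=[0.9090 0.4168]  S=[1.0677]  K=[0.6201; 0.2828]  nu=[-5.4450]  x^+=[-0.5631, -0.2501]  P^+=[0.2475 -0.0339; -0.0339 0.3046]
step 2: x^-=[-0.6781, -0.2501]  P^-=[0.5008 0.0972; 0.0972 0.4046]  H_jac=[-0.9382 -0.3460]  S=[0.8924]  K=[-0.5642; -0.2591]  nu=[-0.7828]  x^+=[-0.2365, -0.0472]  P^+=[0.2167 -0.0332; -0.0332 0.3447]

H_jac[0,1] = -0.3460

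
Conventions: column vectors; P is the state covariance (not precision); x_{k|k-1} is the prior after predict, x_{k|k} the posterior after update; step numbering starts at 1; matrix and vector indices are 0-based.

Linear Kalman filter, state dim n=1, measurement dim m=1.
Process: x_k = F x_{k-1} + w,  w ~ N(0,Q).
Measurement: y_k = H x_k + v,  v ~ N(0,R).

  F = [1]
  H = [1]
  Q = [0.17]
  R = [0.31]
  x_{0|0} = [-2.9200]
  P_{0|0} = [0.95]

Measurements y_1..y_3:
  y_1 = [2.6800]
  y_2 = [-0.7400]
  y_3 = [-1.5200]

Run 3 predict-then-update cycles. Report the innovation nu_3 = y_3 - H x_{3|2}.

step 1: x^-=[-2.9200]  P^-=[1.1200]  S=[1.4300]  K=[0.7832]  nu=[5.6000]  x^+=[1.4660]  P^+=[0.2428]
step 2: x^-=[1.4660]  P^-=[0.4128]  S=[0.7228]  K=[0.5711]  nu=[-2.2060]  x^+=[0.2061]  P^+=[0.1770]
step 3: x^-=[0.2061]  P^-=[0.3470]  S=[0.6570]  K=[0.5282]  nu=[-1.7261]  x^+=[-0.7056]  P^+=[0.1637]

innov = [-1.7261]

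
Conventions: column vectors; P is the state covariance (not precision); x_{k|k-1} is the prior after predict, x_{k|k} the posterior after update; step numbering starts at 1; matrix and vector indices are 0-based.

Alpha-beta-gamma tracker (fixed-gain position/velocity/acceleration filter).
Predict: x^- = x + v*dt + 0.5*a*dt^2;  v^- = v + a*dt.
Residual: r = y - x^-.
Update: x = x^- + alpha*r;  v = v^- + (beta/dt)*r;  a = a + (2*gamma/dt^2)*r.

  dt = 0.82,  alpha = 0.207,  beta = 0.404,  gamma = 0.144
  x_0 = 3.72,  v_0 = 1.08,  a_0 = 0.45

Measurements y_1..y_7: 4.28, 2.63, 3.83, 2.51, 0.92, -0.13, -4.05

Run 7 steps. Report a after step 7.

step 1: x_pred=4.7569  r=-0.4769  x^+=4.6582  v^+=1.2140  a^+=0.2457
step 2: x_pred=5.7363  r=-3.1063  x^+=5.0933  v^+=-0.1149  a^+=-1.0847
step 3: x_pred=4.6344  r=-0.8044  x^+=4.4679  v^+=-1.4007  a^+=-1.4293
step 4: x_pred=2.8388  r=-0.3288  x^+=2.7707  v^+=-2.7347  a^+=-1.5701
step 5: x_pred=0.0004  r=0.9196  x^+=0.1908  v^+=-3.5691  a^+=-1.1763
step 6: x_pred=-3.1314  r=3.0014  x^+=-2.5101  v^+=-3.0549  a^+=0.1093
step 7: x_pred=-4.9784  r=0.9284  x^+=-4.7862  v^+=-2.5079  a^+=0.5069

a_post = 0.5069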